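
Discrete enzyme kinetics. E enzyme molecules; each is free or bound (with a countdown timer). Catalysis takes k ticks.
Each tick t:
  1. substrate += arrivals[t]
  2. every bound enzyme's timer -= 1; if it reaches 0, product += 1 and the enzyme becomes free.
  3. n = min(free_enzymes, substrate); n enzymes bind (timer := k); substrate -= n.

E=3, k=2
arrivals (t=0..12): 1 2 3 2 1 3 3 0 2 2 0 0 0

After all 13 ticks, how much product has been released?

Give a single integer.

t=0: arr=1 -> substrate=0 bound=1 product=0
t=1: arr=2 -> substrate=0 bound=3 product=0
t=2: arr=3 -> substrate=2 bound=3 product=1
t=3: arr=2 -> substrate=2 bound=3 product=3
t=4: arr=1 -> substrate=2 bound=3 product=4
t=5: arr=3 -> substrate=3 bound=3 product=6
t=6: arr=3 -> substrate=5 bound=3 product=7
t=7: arr=0 -> substrate=3 bound=3 product=9
t=8: arr=2 -> substrate=4 bound=3 product=10
t=9: arr=2 -> substrate=4 bound=3 product=12
t=10: arr=0 -> substrate=3 bound=3 product=13
t=11: arr=0 -> substrate=1 bound=3 product=15
t=12: arr=0 -> substrate=0 bound=3 product=16

Answer: 16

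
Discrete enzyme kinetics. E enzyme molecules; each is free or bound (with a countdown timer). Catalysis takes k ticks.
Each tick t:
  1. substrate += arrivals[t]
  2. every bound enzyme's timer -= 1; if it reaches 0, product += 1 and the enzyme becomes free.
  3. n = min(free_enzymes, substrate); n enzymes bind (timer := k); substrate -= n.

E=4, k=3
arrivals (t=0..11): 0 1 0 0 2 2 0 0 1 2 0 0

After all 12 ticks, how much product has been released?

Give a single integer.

Answer: 6

Derivation:
t=0: arr=0 -> substrate=0 bound=0 product=0
t=1: arr=1 -> substrate=0 bound=1 product=0
t=2: arr=0 -> substrate=0 bound=1 product=0
t=3: arr=0 -> substrate=0 bound=1 product=0
t=4: arr=2 -> substrate=0 bound=2 product=1
t=5: arr=2 -> substrate=0 bound=4 product=1
t=6: arr=0 -> substrate=0 bound=4 product=1
t=7: arr=0 -> substrate=0 bound=2 product=3
t=8: arr=1 -> substrate=0 bound=1 product=5
t=9: arr=2 -> substrate=0 bound=3 product=5
t=10: arr=0 -> substrate=0 bound=3 product=5
t=11: arr=0 -> substrate=0 bound=2 product=6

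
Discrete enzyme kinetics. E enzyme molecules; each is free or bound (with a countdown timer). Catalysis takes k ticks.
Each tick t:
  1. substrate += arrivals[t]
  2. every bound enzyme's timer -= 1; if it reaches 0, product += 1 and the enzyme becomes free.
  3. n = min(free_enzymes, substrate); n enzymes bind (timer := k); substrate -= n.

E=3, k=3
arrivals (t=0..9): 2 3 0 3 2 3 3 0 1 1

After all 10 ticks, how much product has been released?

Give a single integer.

Answer: 8

Derivation:
t=0: arr=2 -> substrate=0 bound=2 product=0
t=1: arr=3 -> substrate=2 bound=3 product=0
t=2: arr=0 -> substrate=2 bound=3 product=0
t=3: arr=3 -> substrate=3 bound=3 product=2
t=4: arr=2 -> substrate=4 bound=3 product=3
t=5: arr=3 -> substrate=7 bound=3 product=3
t=6: arr=3 -> substrate=8 bound=3 product=5
t=7: arr=0 -> substrate=7 bound=3 product=6
t=8: arr=1 -> substrate=8 bound=3 product=6
t=9: arr=1 -> substrate=7 bound=3 product=8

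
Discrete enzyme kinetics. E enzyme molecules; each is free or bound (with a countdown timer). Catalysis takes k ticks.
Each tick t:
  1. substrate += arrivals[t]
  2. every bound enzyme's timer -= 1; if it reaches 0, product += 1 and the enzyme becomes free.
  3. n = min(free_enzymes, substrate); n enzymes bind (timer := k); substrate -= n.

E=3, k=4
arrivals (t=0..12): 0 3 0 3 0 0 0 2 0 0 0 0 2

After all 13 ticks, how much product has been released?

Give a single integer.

Answer: 6

Derivation:
t=0: arr=0 -> substrate=0 bound=0 product=0
t=1: arr=3 -> substrate=0 bound=3 product=0
t=2: arr=0 -> substrate=0 bound=3 product=0
t=3: arr=3 -> substrate=3 bound=3 product=0
t=4: arr=0 -> substrate=3 bound=3 product=0
t=5: arr=0 -> substrate=0 bound=3 product=3
t=6: arr=0 -> substrate=0 bound=3 product=3
t=7: arr=2 -> substrate=2 bound=3 product=3
t=8: arr=0 -> substrate=2 bound=3 product=3
t=9: arr=0 -> substrate=0 bound=2 product=6
t=10: arr=0 -> substrate=0 bound=2 product=6
t=11: arr=0 -> substrate=0 bound=2 product=6
t=12: arr=2 -> substrate=1 bound=3 product=6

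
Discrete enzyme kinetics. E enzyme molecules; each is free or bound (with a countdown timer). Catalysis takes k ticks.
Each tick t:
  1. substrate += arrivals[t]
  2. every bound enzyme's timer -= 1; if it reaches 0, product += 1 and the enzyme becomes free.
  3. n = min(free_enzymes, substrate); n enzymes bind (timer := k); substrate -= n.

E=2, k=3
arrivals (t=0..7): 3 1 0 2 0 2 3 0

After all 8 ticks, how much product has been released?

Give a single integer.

t=0: arr=3 -> substrate=1 bound=2 product=0
t=1: arr=1 -> substrate=2 bound=2 product=0
t=2: arr=0 -> substrate=2 bound=2 product=0
t=3: arr=2 -> substrate=2 bound=2 product=2
t=4: arr=0 -> substrate=2 bound=2 product=2
t=5: arr=2 -> substrate=4 bound=2 product=2
t=6: arr=3 -> substrate=5 bound=2 product=4
t=7: arr=0 -> substrate=5 bound=2 product=4

Answer: 4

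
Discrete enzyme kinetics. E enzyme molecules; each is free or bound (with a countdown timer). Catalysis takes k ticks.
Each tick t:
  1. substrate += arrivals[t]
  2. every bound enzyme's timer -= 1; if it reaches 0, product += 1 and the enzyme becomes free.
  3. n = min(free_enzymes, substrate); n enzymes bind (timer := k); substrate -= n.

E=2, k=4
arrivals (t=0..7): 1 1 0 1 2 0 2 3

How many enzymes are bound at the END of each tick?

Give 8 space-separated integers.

t=0: arr=1 -> substrate=0 bound=1 product=0
t=1: arr=1 -> substrate=0 bound=2 product=0
t=2: arr=0 -> substrate=0 bound=2 product=0
t=3: arr=1 -> substrate=1 bound=2 product=0
t=4: arr=2 -> substrate=2 bound=2 product=1
t=5: arr=0 -> substrate=1 bound=2 product=2
t=6: arr=2 -> substrate=3 bound=2 product=2
t=7: arr=3 -> substrate=6 bound=2 product=2

Answer: 1 2 2 2 2 2 2 2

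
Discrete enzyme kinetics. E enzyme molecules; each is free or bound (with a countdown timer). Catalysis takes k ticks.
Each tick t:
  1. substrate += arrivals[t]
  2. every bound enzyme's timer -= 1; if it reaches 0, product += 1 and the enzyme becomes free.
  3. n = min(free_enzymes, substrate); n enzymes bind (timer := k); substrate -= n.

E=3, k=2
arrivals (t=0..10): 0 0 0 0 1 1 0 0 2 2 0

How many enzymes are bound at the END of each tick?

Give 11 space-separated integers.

Answer: 0 0 0 0 1 2 1 0 2 3 2

Derivation:
t=0: arr=0 -> substrate=0 bound=0 product=0
t=1: arr=0 -> substrate=0 bound=0 product=0
t=2: arr=0 -> substrate=0 bound=0 product=0
t=3: arr=0 -> substrate=0 bound=0 product=0
t=4: arr=1 -> substrate=0 bound=1 product=0
t=5: arr=1 -> substrate=0 bound=2 product=0
t=6: arr=0 -> substrate=0 bound=1 product=1
t=7: arr=0 -> substrate=0 bound=0 product=2
t=8: arr=2 -> substrate=0 bound=2 product=2
t=9: arr=2 -> substrate=1 bound=3 product=2
t=10: arr=0 -> substrate=0 bound=2 product=4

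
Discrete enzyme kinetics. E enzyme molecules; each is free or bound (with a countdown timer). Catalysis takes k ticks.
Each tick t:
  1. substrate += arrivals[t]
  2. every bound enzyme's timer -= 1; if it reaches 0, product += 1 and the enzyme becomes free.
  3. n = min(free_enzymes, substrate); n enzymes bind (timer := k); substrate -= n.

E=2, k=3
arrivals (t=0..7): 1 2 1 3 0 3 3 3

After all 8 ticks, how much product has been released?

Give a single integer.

Answer: 4

Derivation:
t=0: arr=1 -> substrate=0 bound=1 product=0
t=1: arr=2 -> substrate=1 bound=2 product=0
t=2: arr=1 -> substrate=2 bound=2 product=0
t=3: arr=3 -> substrate=4 bound=2 product=1
t=4: arr=0 -> substrate=3 bound=2 product=2
t=5: arr=3 -> substrate=6 bound=2 product=2
t=6: arr=3 -> substrate=8 bound=2 product=3
t=7: arr=3 -> substrate=10 bound=2 product=4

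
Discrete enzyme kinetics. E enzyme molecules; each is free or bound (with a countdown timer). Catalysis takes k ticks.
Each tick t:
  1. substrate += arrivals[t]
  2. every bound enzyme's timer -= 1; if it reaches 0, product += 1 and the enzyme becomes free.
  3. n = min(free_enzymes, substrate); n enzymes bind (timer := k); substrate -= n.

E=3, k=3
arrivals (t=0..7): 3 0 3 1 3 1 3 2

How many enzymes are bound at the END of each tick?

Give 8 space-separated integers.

Answer: 3 3 3 3 3 3 3 3

Derivation:
t=0: arr=3 -> substrate=0 bound=3 product=0
t=1: arr=0 -> substrate=0 bound=3 product=0
t=2: arr=3 -> substrate=3 bound=3 product=0
t=3: arr=1 -> substrate=1 bound=3 product=3
t=4: arr=3 -> substrate=4 bound=3 product=3
t=5: arr=1 -> substrate=5 bound=3 product=3
t=6: arr=3 -> substrate=5 bound=3 product=6
t=7: arr=2 -> substrate=7 bound=3 product=6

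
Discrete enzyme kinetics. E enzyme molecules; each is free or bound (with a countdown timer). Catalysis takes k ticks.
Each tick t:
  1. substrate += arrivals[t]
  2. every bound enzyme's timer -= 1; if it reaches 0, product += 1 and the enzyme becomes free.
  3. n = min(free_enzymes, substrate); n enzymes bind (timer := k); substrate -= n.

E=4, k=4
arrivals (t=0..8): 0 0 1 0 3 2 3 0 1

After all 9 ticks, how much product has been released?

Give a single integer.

t=0: arr=0 -> substrate=0 bound=0 product=0
t=1: arr=0 -> substrate=0 bound=0 product=0
t=2: arr=1 -> substrate=0 bound=1 product=0
t=3: arr=0 -> substrate=0 bound=1 product=0
t=4: arr=3 -> substrate=0 bound=4 product=0
t=5: arr=2 -> substrate=2 bound=4 product=0
t=6: arr=3 -> substrate=4 bound=4 product=1
t=7: arr=0 -> substrate=4 bound=4 product=1
t=8: arr=1 -> substrate=2 bound=4 product=4

Answer: 4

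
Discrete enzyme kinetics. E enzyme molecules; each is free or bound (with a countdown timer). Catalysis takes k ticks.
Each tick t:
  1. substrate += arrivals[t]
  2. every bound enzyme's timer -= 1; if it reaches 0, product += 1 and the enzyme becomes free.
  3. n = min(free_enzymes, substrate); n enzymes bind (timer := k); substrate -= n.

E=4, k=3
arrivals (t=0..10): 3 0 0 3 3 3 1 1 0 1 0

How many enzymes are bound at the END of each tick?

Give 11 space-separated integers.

t=0: arr=3 -> substrate=0 bound=3 product=0
t=1: arr=0 -> substrate=0 bound=3 product=0
t=2: arr=0 -> substrate=0 bound=3 product=0
t=3: arr=3 -> substrate=0 bound=3 product=3
t=4: arr=3 -> substrate=2 bound=4 product=3
t=5: arr=3 -> substrate=5 bound=4 product=3
t=6: arr=1 -> substrate=3 bound=4 product=6
t=7: arr=1 -> substrate=3 bound=4 product=7
t=8: arr=0 -> substrate=3 bound=4 product=7
t=9: arr=1 -> substrate=1 bound=4 product=10
t=10: arr=0 -> substrate=0 bound=4 product=11

Answer: 3 3 3 3 4 4 4 4 4 4 4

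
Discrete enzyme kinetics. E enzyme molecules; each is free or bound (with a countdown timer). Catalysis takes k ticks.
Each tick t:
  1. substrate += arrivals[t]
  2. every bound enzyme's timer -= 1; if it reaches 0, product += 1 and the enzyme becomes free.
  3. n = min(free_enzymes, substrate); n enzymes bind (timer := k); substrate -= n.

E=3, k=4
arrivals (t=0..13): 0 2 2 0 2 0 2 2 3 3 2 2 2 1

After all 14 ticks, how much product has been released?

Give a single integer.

t=0: arr=0 -> substrate=0 bound=0 product=0
t=1: arr=2 -> substrate=0 bound=2 product=0
t=2: arr=2 -> substrate=1 bound=3 product=0
t=3: arr=0 -> substrate=1 bound=3 product=0
t=4: arr=2 -> substrate=3 bound=3 product=0
t=5: arr=0 -> substrate=1 bound=3 product=2
t=6: arr=2 -> substrate=2 bound=3 product=3
t=7: arr=2 -> substrate=4 bound=3 product=3
t=8: arr=3 -> substrate=7 bound=3 product=3
t=9: arr=3 -> substrate=8 bound=3 product=5
t=10: arr=2 -> substrate=9 bound=3 product=6
t=11: arr=2 -> substrate=11 bound=3 product=6
t=12: arr=2 -> substrate=13 bound=3 product=6
t=13: arr=1 -> substrate=12 bound=3 product=8

Answer: 8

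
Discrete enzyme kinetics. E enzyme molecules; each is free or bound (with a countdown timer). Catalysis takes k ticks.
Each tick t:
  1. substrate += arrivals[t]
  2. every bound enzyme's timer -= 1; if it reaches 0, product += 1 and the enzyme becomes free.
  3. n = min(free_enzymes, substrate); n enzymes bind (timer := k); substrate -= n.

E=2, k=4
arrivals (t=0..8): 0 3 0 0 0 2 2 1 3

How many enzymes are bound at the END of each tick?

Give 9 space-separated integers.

t=0: arr=0 -> substrate=0 bound=0 product=0
t=1: arr=3 -> substrate=1 bound=2 product=0
t=2: arr=0 -> substrate=1 bound=2 product=0
t=3: arr=0 -> substrate=1 bound=2 product=0
t=4: arr=0 -> substrate=1 bound=2 product=0
t=5: arr=2 -> substrate=1 bound=2 product=2
t=6: arr=2 -> substrate=3 bound=2 product=2
t=7: arr=1 -> substrate=4 bound=2 product=2
t=8: arr=3 -> substrate=7 bound=2 product=2

Answer: 0 2 2 2 2 2 2 2 2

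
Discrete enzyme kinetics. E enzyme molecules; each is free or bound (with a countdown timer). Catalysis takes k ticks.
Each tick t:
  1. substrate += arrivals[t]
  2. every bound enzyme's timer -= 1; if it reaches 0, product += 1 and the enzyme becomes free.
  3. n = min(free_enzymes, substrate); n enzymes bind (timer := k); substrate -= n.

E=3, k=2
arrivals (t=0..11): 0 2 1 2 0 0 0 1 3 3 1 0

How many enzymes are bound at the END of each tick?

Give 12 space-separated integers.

Answer: 0 2 3 3 2 0 0 1 3 3 3 3

Derivation:
t=0: arr=0 -> substrate=0 bound=0 product=0
t=1: arr=2 -> substrate=0 bound=2 product=0
t=2: arr=1 -> substrate=0 bound=3 product=0
t=3: arr=2 -> substrate=0 bound=3 product=2
t=4: arr=0 -> substrate=0 bound=2 product=3
t=5: arr=0 -> substrate=0 bound=0 product=5
t=6: arr=0 -> substrate=0 bound=0 product=5
t=7: arr=1 -> substrate=0 bound=1 product=5
t=8: arr=3 -> substrate=1 bound=3 product=5
t=9: arr=3 -> substrate=3 bound=3 product=6
t=10: arr=1 -> substrate=2 bound=3 product=8
t=11: arr=0 -> substrate=1 bound=3 product=9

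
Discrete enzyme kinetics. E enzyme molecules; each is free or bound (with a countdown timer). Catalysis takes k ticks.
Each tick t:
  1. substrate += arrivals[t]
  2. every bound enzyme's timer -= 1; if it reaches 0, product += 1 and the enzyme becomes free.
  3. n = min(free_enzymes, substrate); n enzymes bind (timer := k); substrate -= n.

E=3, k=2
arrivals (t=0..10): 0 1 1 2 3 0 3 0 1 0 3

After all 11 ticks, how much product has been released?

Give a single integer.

Answer: 11

Derivation:
t=0: arr=0 -> substrate=0 bound=0 product=0
t=1: arr=1 -> substrate=0 bound=1 product=0
t=2: arr=1 -> substrate=0 bound=2 product=0
t=3: arr=2 -> substrate=0 bound=3 product=1
t=4: arr=3 -> substrate=2 bound=3 product=2
t=5: arr=0 -> substrate=0 bound=3 product=4
t=6: arr=3 -> substrate=2 bound=3 product=5
t=7: arr=0 -> substrate=0 bound=3 product=7
t=8: arr=1 -> substrate=0 bound=3 product=8
t=9: arr=0 -> substrate=0 bound=1 product=10
t=10: arr=3 -> substrate=0 bound=3 product=11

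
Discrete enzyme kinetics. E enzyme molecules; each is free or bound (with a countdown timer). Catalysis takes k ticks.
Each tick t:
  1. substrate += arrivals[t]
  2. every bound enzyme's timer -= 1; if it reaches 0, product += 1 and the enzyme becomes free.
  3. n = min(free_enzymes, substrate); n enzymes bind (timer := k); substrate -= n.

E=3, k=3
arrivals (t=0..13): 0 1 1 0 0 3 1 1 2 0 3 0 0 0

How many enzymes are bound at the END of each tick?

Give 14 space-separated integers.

t=0: arr=0 -> substrate=0 bound=0 product=0
t=1: arr=1 -> substrate=0 bound=1 product=0
t=2: arr=1 -> substrate=0 bound=2 product=0
t=3: arr=0 -> substrate=0 bound=2 product=0
t=4: arr=0 -> substrate=0 bound=1 product=1
t=5: arr=3 -> substrate=0 bound=3 product=2
t=6: arr=1 -> substrate=1 bound=3 product=2
t=7: arr=1 -> substrate=2 bound=3 product=2
t=8: arr=2 -> substrate=1 bound=3 product=5
t=9: arr=0 -> substrate=1 bound=3 product=5
t=10: arr=3 -> substrate=4 bound=3 product=5
t=11: arr=0 -> substrate=1 bound=3 product=8
t=12: arr=0 -> substrate=1 bound=3 product=8
t=13: arr=0 -> substrate=1 bound=3 product=8

Answer: 0 1 2 2 1 3 3 3 3 3 3 3 3 3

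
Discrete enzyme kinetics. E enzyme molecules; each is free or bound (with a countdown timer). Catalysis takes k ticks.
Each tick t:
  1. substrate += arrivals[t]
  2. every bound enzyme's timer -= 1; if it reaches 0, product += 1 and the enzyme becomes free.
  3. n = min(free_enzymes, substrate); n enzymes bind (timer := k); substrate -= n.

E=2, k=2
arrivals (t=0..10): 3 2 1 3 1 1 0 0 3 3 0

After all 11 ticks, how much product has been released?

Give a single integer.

Answer: 10

Derivation:
t=0: arr=3 -> substrate=1 bound=2 product=0
t=1: arr=2 -> substrate=3 bound=2 product=0
t=2: arr=1 -> substrate=2 bound=2 product=2
t=3: arr=3 -> substrate=5 bound=2 product=2
t=4: arr=1 -> substrate=4 bound=2 product=4
t=5: arr=1 -> substrate=5 bound=2 product=4
t=6: arr=0 -> substrate=3 bound=2 product=6
t=7: arr=0 -> substrate=3 bound=2 product=6
t=8: arr=3 -> substrate=4 bound=2 product=8
t=9: arr=3 -> substrate=7 bound=2 product=8
t=10: arr=0 -> substrate=5 bound=2 product=10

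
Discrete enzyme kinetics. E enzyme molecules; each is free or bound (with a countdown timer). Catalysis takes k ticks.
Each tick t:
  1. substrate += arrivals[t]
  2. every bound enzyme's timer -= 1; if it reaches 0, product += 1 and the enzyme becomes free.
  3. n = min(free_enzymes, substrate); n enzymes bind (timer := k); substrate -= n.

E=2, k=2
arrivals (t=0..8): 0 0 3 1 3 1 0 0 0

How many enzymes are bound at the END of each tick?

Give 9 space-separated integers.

Answer: 0 0 2 2 2 2 2 2 2

Derivation:
t=0: arr=0 -> substrate=0 bound=0 product=0
t=1: arr=0 -> substrate=0 bound=0 product=0
t=2: arr=3 -> substrate=1 bound=2 product=0
t=3: arr=1 -> substrate=2 bound=2 product=0
t=4: arr=3 -> substrate=3 bound=2 product=2
t=5: arr=1 -> substrate=4 bound=2 product=2
t=6: arr=0 -> substrate=2 bound=2 product=4
t=7: arr=0 -> substrate=2 bound=2 product=4
t=8: arr=0 -> substrate=0 bound=2 product=6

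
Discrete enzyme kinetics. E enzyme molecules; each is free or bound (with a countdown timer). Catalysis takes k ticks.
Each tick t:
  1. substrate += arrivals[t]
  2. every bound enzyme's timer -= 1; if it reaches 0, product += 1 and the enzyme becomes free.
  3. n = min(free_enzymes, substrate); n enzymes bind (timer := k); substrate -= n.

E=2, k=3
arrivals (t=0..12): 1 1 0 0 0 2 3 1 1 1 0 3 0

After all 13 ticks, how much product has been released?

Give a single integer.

Answer: 6

Derivation:
t=0: arr=1 -> substrate=0 bound=1 product=0
t=1: arr=1 -> substrate=0 bound=2 product=0
t=2: arr=0 -> substrate=0 bound=2 product=0
t=3: arr=0 -> substrate=0 bound=1 product=1
t=4: arr=0 -> substrate=0 bound=0 product=2
t=5: arr=2 -> substrate=0 bound=2 product=2
t=6: arr=3 -> substrate=3 bound=2 product=2
t=7: arr=1 -> substrate=4 bound=2 product=2
t=8: arr=1 -> substrate=3 bound=2 product=4
t=9: arr=1 -> substrate=4 bound=2 product=4
t=10: arr=0 -> substrate=4 bound=2 product=4
t=11: arr=3 -> substrate=5 bound=2 product=6
t=12: arr=0 -> substrate=5 bound=2 product=6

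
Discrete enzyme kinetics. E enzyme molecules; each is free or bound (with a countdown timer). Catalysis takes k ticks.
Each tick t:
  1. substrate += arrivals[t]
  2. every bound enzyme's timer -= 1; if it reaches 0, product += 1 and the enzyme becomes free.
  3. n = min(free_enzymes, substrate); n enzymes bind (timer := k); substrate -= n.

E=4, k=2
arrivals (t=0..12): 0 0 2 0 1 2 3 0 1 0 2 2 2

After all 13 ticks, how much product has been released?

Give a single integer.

t=0: arr=0 -> substrate=0 bound=0 product=0
t=1: arr=0 -> substrate=0 bound=0 product=0
t=2: arr=2 -> substrate=0 bound=2 product=0
t=3: arr=0 -> substrate=0 bound=2 product=0
t=4: arr=1 -> substrate=0 bound=1 product=2
t=5: arr=2 -> substrate=0 bound=3 product=2
t=6: arr=3 -> substrate=1 bound=4 product=3
t=7: arr=0 -> substrate=0 bound=3 product=5
t=8: arr=1 -> substrate=0 bound=2 product=7
t=9: arr=0 -> substrate=0 bound=1 product=8
t=10: arr=2 -> substrate=0 bound=2 product=9
t=11: arr=2 -> substrate=0 bound=4 product=9
t=12: arr=2 -> substrate=0 bound=4 product=11

Answer: 11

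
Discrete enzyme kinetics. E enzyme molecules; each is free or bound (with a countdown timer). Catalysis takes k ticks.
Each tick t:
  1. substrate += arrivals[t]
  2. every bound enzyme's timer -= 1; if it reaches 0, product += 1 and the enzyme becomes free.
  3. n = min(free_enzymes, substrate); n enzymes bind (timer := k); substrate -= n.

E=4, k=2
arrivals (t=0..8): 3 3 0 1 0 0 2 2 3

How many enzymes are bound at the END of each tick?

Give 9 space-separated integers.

Answer: 3 4 3 3 1 0 2 4 4

Derivation:
t=0: arr=3 -> substrate=0 bound=3 product=0
t=1: arr=3 -> substrate=2 bound=4 product=0
t=2: arr=0 -> substrate=0 bound=3 product=3
t=3: arr=1 -> substrate=0 bound=3 product=4
t=4: arr=0 -> substrate=0 bound=1 product=6
t=5: arr=0 -> substrate=0 bound=0 product=7
t=6: arr=2 -> substrate=0 bound=2 product=7
t=7: arr=2 -> substrate=0 bound=4 product=7
t=8: arr=3 -> substrate=1 bound=4 product=9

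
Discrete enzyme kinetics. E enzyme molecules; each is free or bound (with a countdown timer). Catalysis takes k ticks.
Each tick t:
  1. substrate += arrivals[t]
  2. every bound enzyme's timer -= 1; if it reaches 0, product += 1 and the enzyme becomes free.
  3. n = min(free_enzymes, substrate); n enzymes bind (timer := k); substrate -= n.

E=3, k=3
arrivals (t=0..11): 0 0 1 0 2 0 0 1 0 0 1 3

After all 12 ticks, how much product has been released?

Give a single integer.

t=0: arr=0 -> substrate=0 bound=0 product=0
t=1: arr=0 -> substrate=0 bound=0 product=0
t=2: arr=1 -> substrate=0 bound=1 product=0
t=3: arr=0 -> substrate=0 bound=1 product=0
t=4: arr=2 -> substrate=0 bound=3 product=0
t=5: arr=0 -> substrate=0 bound=2 product=1
t=6: arr=0 -> substrate=0 bound=2 product=1
t=7: arr=1 -> substrate=0 bound=1 product=3
t=8: arr=0 -> substrate=0 bound=1 product=3
t=9: arr=0 -> substrate=0 bound=1 product=3
t=10: arr=1 -> substrate=0 bound=1 product=4
t=11: arr=3 -> substrate=1 bound=3 product=4

Answer: 4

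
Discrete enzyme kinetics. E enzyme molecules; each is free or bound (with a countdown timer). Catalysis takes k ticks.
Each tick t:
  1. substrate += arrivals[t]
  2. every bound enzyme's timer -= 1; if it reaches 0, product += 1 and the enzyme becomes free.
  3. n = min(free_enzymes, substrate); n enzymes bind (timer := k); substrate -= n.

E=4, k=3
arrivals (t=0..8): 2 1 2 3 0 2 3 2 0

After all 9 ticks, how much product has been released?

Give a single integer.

Answer: 8

Derivation:
t=0: arr=2 -> substrate=0 bound=2 product=0
t=1: arr=1 -> substrate=0 bound=3 product=0
t=2: arr=2 -> substrate=1 bound=4 product=0
t=3: arr=3 -> substrate=2 bound=4 product=2
t=4: arr=0 -> substrate=1 bound=4 product=3
t=5: arr=2 -> substrate=2 bound=4 product=4
t=6: arr=3 -> substrate=3 bound=4 product=6
t=7: arr=2 -> substrate=4 bound=4 product=7
t=8: arr=0 -> substrate=3 bound=4 product=8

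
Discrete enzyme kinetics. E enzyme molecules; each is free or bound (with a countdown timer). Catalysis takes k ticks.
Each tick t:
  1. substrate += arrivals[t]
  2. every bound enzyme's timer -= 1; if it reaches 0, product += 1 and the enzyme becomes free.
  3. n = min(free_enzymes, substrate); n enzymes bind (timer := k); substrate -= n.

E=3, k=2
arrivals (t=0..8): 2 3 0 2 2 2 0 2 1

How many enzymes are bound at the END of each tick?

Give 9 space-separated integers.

t=0: arr=2 -> substrate=0 bound=2 product=0
t=1: arr=3 -> substrate=2 bound=3 product=0
t=2: arr=0 -> substrate=0 bound=3 product=2
t=3: arr=2 -> substrate=1 bound=3 product=3
t=4: arr=2 -> substrate=1 bound=3 product=5
t=5: arr=2 -> substrate=2 bound=3 product=6
t=6: arr=0 -> substrate=0 bound=3 product=8
t=7: arr=2 -> substrate=1 bound=3 product=9
t=8: arr=1 -> substrate=0 bound=3 product=11

Answer: 2 3 3 3 3 3 3 3 3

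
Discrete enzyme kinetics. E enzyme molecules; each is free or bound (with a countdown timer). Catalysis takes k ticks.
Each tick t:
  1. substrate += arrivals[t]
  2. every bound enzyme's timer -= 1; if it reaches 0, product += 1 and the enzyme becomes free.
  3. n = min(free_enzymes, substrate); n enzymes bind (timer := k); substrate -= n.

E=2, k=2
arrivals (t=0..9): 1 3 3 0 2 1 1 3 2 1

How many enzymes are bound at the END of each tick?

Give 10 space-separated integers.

Answer: 1 2 2 2 2 2 2 2 2 2

Derivation:
t=0: arr=1 -> substrate=0 bound=1 product=0
t=1: arr=3 -> substrate=2 bound=2 product=0
t=2: arr=3 -> substrate=4 bound=2 product=1
t=3: arr=0 -> substrate=3 bound=2 product=2
t=4: arr=2 -> substrate=4 bound=2 product=3
t=5: arr=1 -> substrate=4 bound=2 product=4
t=6: arr=1 -> substrate=4 bound=2 product=5
t=7: arr=3 -> substrate=6 bound=2 product=6
t=8: arr=2 -> substrate=7 bound=2 product=7
t=9: arr=1 -> substrate=7 bound=2 product=8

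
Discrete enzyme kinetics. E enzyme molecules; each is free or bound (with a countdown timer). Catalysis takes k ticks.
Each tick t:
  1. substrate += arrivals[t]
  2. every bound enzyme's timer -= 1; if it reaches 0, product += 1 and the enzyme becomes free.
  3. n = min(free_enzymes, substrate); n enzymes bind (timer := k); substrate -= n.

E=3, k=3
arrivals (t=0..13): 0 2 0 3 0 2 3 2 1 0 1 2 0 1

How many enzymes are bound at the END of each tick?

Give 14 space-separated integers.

Answer: 0 2 2 3 3 3 3 3 3 3 3 3 3 3

Derivation:
t=0: arr=0 -> substrate=0 bound=0 product=0
t=1: arr=2 -> substrate=0 bound=2 product=0
t=2: arr=0 -> substrate=0 bound=2 product=0
t=3: arr=3 -> substrate=2 bound=3 product=0
t=4: arr=0 -> substrate=0 bound=3 product=2
t=5: arr=2 -> substrate=2 bound=3 product=2
t=6: arr=3 -> substrate=4 bound=3 product=3
t=7: arr=2 -> substrate=4 bound=3 product=5
t=8: arr=1 -> substrate=5 bound=3 product=5
t=9: arr=0 -> substrate=4 bound=3 product=6
t=10: arr=1 -> substrate=3 bound=3 product=8
t=11: arr=2 -> substrate=5 bound=3 product=8
t=12: arr=0 -> substrate=4 bound=3 product=9
t=13: arr=1 -> substrate=3 bound=3 product=11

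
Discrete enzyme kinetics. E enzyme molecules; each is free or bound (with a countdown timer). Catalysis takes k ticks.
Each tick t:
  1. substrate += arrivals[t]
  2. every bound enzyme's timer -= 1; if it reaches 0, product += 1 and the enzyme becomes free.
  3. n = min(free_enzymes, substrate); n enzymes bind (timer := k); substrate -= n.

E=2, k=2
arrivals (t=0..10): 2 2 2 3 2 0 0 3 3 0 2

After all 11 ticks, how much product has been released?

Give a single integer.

t=0: arr=2 -> substrate=0 bound=2 product=0
t=1: arr=2 -> substrate=2 bound=2 product=0
t=2: arr=2 -> substrate=2 bound=2 product=2
t=3: arr=3 -> substrate=5 bound=2 product=2
t=4: arr=2 -> substrate=5 bound=2 product=4
t=5: arr=0 -> substrate=5 bound=2 product=4
t=6: arr=0 -> substrate=3 bound=2 product=6
t=7: arr=3 -> substrate=6 bound=2 product=6
t=8: arr=3 -> substrate=7 bound=2 product=8
t=9: arr=0 -> substrate=7 bound=2 product=8
t=10: arr=2 -> substrate=7 bound=2 product=10

Answer: 10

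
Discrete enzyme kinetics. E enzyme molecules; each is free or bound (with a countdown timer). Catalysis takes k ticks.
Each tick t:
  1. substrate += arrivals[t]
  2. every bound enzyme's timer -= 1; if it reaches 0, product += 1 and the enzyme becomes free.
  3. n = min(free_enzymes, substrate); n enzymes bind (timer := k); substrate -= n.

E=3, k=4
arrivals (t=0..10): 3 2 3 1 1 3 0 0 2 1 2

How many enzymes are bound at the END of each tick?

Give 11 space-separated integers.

t=0: arr=3 -> substrate=0 bound=3 product=0
t=1: arr=2 -> substrate=2 bound=3 product=0
t=2: arr=3 -> substrate=5 bound=3 product=0
t=3: arr=1 -> substrate=6 bound=3 product=0
t=4: arr=1 -> substrate=4 bound=3 product=3
t=5: arr=3 -> substrate=7 bound=3 product=3
t=6: arr=0 -> substrate=7 bound=3 product=3
t=7: arr=0 -> substrate=7 bound=3 product=3
t=8: arr=2 -> substrate=6 bound=3 product=6
t=9: arr=1 -> substrate=7 bound=3 product=6
t=10: arr=2 -> substrate=9 bound=3 product=6

Answer: 3 3 3 3 3 3 3 3 3 3 3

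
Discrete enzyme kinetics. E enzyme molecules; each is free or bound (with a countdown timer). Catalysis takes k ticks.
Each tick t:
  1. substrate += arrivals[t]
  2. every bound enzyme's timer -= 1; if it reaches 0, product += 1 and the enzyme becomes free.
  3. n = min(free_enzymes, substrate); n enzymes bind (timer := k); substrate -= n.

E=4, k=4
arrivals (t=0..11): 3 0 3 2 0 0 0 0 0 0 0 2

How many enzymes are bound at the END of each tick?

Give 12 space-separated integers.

t=0: arr=3 -> substrate=0 bound=3 product=0
t=1: arr=0 -> substrate=0 bound=3 product=0
t=2: arr=3 -> substrate=2 bound=4 product=0
t=3: arr=2 -> substrate=4 bound=4 product=0
t=4: arr=0 -> substrate=1 bound=4 product=3
t=5: arr=0 -> substrate=1 bound=4 product=3
t=6: arr=0 -> substrate=0 bound=4 product=4
t=7: arr=0 -> substrate=0 bound=4 product=4
t=8: arr=0 -> substrate=0 bound=1 product=7
t=9: arr=0 -> substrate=0 bound=1 product=7
t=10: arr=0 -> substrate=0 bound=0 product=8
t=11: arr=2 -> substrate=0 bound=2 product=8

Answer: 3 3 4 4 4 4 4 4 1 1 0 2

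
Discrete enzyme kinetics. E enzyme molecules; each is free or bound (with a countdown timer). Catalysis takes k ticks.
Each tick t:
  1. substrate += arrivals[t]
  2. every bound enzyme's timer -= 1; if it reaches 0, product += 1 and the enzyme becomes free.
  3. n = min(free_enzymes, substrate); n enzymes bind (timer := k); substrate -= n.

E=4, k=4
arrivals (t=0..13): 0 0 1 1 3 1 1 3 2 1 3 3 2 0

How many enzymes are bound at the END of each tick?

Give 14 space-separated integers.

Answer: 0 0 1 2 4 4 4 4 4 4 4 4 4 4

Derivation:
t=0: arr=0 -> substrate=0 bound=0 product=0
t=1: arr=0 -> substrate=0 bound=0 product=0
t=2: arr=1 -> substrate=0 bound=1 product=0
t=3: arr=1 -> substrate=0 bound=2 product=0
t=4: arr=3 -> substrate=1 bound=4 product=0
t=5: arr=1 -> substrate=2 bound=4 product=0
t=6: arr=1 -> substrate=2 bound=4 product=1
t=7: arr=3 -> substrate=4 bound=4 product=2
t=8: arr=2 -> substrate=4 bound=4 product=4
t=9: arr=1 -> substrate=5 bound=4 product=4
t=10: arr=3 -> substrate=7 bound=4 product=5
t=11: arr=3 -> substrate=9 bound=4 product=6
t=12: arr=2 -> substrate=9 bound=4 product=8
t=13: arr=0 -> substrate=9 bound=4 product=8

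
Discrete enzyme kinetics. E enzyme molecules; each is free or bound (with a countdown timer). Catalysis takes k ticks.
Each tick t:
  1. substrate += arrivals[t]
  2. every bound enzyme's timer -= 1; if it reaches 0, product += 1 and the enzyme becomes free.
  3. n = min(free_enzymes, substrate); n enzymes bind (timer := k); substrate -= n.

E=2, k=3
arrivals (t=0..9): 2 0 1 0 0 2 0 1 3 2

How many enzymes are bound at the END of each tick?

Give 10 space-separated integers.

t=0: arr=2 -> substrate=0 bound=2 product=0
t=1: arr=0 -> substrate=0 bound=2 product=0
t=2: arr=1 -> substrate=1 bound=2 product=0
t=3: arr=0 -> substrate=0 bound=1 product=2
t=4: arr=0 -> substrate=0 bound=1 product=2
t=5: arr=2 -> substrate=1 bound=2 product=2
t=6: arr=0 -> substrate=0 bound=2 product=3
t=7: arr=1 -> substrate=1 bound=2 product=3
t=8: arr=3 -> substrate=3 bound=2 product=4
t=9: arr=2 -> substrate=4 bound=2 product=5

Answer: 2 2 2 1 1 2 2 2 2 2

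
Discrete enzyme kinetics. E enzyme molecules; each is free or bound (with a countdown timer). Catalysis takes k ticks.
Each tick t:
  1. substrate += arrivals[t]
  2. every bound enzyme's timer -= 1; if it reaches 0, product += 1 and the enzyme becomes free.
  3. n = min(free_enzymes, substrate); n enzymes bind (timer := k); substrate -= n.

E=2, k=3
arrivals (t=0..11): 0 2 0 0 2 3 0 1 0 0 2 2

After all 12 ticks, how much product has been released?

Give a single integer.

Answer: 6

Derivation:
t=0: arr=0 -> substrate=0 bound=0 product=0
t=1: arr=2 -> substrate=0 bound=2 product=0
t=2: arr=0 -> substrate=0 bound=2 product=0
t=3: arr=0 -> substrate=0 bound=2 product=0
t=4: arr=2 -> substrate=0 bound=2 product=2
t=5: arr=3 -> substrate=3 bound=2 product=2
t=6: arr=0 -> substrate=3 bound=2 product=2
t=7: arr=1 -> substrate=2 bound=2 product=4
t=8: arr=0 -> substrate=2 bound=2 product=4
t=9: arr=0 -> substrate=2 bound=2 product=4
t=10: arr=2 -> substrate=2 bound=2 product=6
t=11: arr=2 -> substrate=4 bound=2 product=6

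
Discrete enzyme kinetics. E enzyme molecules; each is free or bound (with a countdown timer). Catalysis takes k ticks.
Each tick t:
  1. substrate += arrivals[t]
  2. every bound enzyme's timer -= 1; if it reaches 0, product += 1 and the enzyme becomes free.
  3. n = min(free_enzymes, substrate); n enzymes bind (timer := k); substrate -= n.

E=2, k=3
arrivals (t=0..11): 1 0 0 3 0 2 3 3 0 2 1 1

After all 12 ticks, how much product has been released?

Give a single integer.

t=0: arr=1 -> substrate=0 bound=1 product=0
t=1: arr=0 -> substrate=0 bound=1 product=0
t=2: arr=0 -> substrate=0 bound=1 product=0
t=3: arr=3 -> substrate=1 bound=2 product=1
t=4: arr=0 -> substrate=1 bound=2 product=1
t=5: arr=2 -> substrate=3 bound=2 product=1
t=6: arr=3 -> substrate=4 bound=2 product=3
t=7: arr=3 -> substrate=7 bound=2 product=3
t=8: arr=0 -> substrate=7 bound=2 product=3
t=9: arr=2 -> substrate=7 bound=2 product=5
t=10: arr=1 -> substrate=8 bound=2 product=5
t=11: arr=1 -> substrate=9 bound=2 product=5

Answer: 5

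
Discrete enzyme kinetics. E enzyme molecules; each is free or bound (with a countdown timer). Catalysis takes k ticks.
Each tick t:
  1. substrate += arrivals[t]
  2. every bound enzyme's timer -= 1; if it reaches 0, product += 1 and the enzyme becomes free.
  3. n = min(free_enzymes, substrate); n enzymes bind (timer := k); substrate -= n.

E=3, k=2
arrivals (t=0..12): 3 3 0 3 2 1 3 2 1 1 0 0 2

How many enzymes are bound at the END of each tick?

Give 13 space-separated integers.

Answer: 3 3 3 3 3 3 3 3 3 3 3 3 3

Derivation:
t=0: arr=3 -> substrate=0 bound=3 product=0
t=1: arr=3 -> substrate=3 bound=3 product=0
t=2: arr=0 -> substrate=0 bound=3 product=3
t=3: arr=3 -> substrate=3 bound=3 product=3
t=4: arr=2 -> substrate=2 bound=3 product=6
t=5: arr=1 -> substrate=3 bound=3 product=6
t=6: arr=3 -> substrate=3 bound=3 product=9
t=7: arr=2 -> substrate=5 bound=3 product=9
t=8: arr=1 -> substrate=3 bound=3 product=12
t=9: arr=1 -> substrate=4 bound=3 product=12
t=10: arr=0 -> substrate=1 bound=3 product=15
t=11: arr=0 -> substrate=1 bound=3 product=15
t=12: arr=2 -> substrate=0 bound=3 product=18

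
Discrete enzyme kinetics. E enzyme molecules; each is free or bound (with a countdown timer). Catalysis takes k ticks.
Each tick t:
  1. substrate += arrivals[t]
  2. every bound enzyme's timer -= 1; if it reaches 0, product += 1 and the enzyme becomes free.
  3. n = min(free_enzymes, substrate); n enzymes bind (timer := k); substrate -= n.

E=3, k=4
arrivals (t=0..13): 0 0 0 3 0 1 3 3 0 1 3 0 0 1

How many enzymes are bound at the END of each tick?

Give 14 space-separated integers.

Answer: 0 0 0 3 3 3 3 3 3 3 3 3 3 3

Derivation:
t=0: arr=0 -> substrate=0 bound=0 product=0
t=1: arr=0 -> substrate=0 bound=0 product=0
t=2: arr=0 -> substrate=0 bound=0 product=0
t=3: arr=3 -> substrate=0 bound=3 product=0
t=4: arr=0 -> substrate=0 bound=3 product=0
t=5: arr=1 -> substrate=1 bound=3 product=0
t=6: arr=3 -> substrate=4 bound=3 product=0
t=7: arr=3 -> substrate=4 bound=3 product=3
t=8: arr=0 -> substrate=4 bound=3 product=3
t=9: arr=1 -> substrate=5 bound=3 product=3
t=10: arr=3 -> substrate=8 bound=3 product=3
t=11: arr=0 -> substrate=5 bound=3 product=6
t=12: arr=0 -> substrate=5 bound=3 product=6
t=13: arr=1 -> substrate=6 bound=3 product=6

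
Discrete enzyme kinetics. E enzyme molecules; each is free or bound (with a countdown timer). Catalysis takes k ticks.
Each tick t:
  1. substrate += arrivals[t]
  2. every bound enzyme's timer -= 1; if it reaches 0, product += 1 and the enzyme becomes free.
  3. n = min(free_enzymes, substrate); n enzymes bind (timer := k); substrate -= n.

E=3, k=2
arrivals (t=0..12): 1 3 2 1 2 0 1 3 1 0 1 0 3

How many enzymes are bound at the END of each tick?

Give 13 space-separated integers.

t=0: arr=1 -> substrate=0 bound=1 product=0
t=1: arr=3 -> substrate=1 bound=3 product=0
t=2: arr=2 -> substrate=2 bound=3 product=1
t=3: arr=1 -> substrate=1 bound=3 product=3
t=4: arr=2 -> substrate=2 bound=3 product=4
t=5: arr=0 -> substrate=0 bound=3 product=6
t=6: arr=1 -> substrate=0 bound=3 product=7
t=7: arr=3 -> substrate=1 bound=3 product=9
t=8: arr=1 -> substrate=1 bound=3 product=10
t=9: arr=0 -> substrate=0 bound=2 product=12
t=10: arr=1 -> substrate=0 bound=2 product=13
t=11: arr=0 -> substrate=0 bound=1 product=14
t=12: arr=3 -> substrate=0 bound=3 product=15

Answer: 1 3 3 3 3 3 3 3 3 2 2 1 3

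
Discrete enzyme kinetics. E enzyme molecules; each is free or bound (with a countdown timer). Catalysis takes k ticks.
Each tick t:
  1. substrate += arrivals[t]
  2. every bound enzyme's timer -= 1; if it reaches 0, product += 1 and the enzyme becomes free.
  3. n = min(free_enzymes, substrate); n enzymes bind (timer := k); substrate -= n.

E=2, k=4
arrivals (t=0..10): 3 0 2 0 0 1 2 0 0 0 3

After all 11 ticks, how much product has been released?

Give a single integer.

Answer: 4

Derivation:
t=0: arr=3 -> substrate=1 bound=2 product=0
t=1: arr=0 -> substrate=1 bound=2 product=0
t=2: arr=2 -> substrate=3 bound=2 product=0
t=3: arr=0 -> substrate=3 bound=2 product=0
t=4: arr=0 -> substrate=1 bound=2 product=2
t=5: arr=1 -> substrate=2 bound=2 product=2
t=6: arr=2 -> substrate=4 bound=2 product=2
t=7: arr=0 -> substrate=4 bound=2 product=2
t=8: arr=0 -> substrate=2 bound=2 product=4
t=9: arr=0 -> substrate=2 bound=2 product=4
t=10: arr=3 -> substrate=5 bound=2 product=4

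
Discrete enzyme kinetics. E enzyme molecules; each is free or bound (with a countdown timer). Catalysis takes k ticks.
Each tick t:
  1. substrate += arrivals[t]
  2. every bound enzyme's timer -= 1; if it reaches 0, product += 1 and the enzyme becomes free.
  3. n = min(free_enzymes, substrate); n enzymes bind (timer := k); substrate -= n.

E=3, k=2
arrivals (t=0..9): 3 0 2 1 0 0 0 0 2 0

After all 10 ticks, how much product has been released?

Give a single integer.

t=0: arr=3 -> substrate=0 bound=3 product=0
t=1: arr=0 -> substrate=0 bound=3 product=0
t=2: arr=2 -> substrate=0 bound=2 product=3
t=3: arr=1 -> substrate=0 bound=3 product=3
t=4: arr=0 -> substrate=0 bound=1 product=5
t=5: arr=0 -> substrate=0 bound=0 product=6
t=6: arr=0 -> substrate=0 bound=0 product=6
t=7: arr=0 -> substrate=0 bound=0 product=6
t=8: arr=2 -> substrate=0 bound=2 product=6
t=9: arr=0 -> substrate=0 bound=2 product=6

Answer: 6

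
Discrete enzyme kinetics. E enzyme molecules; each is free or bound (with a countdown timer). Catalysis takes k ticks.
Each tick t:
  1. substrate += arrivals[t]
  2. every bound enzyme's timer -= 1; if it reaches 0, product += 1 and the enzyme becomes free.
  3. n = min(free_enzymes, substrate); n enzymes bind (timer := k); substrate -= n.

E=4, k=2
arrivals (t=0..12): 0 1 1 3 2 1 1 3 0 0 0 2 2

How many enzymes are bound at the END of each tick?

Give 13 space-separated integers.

Answer: 0 1 2 4 4 3 3 4 3 0 0 2 4

Derivation:
t=0: arr=0 -> substrate=0 bound=0 product=0
t=1: arr=1 -> substrate=0 bound=1 product=0
t=2: arr=1 -> substrate=0 bound=2 product=0
t=3: arr=3 -> substrate=0 bound=4 product=1
t=4: arr=2 -> substrate=1 bound=4 product=2
t=5: arr=1 -> substrate=0 bound=3 product=5
t=6: arr=1 -> substrate=0 bound=3 product=6
t=7: arr=3 -> substrate=0 bound=4 product=8
t=8: arr=0 -> substrate=0 bound=3 product=9
t=9: arr=0 -> substrate=0 bound=0 product=12
t=10: arr=0 -> substrate=0 bound=0 product=12
t=11: arr=2 -> substrate=0 bound=2 product=12
t=12: arr=2 -> substrate=0 bound=4 product=12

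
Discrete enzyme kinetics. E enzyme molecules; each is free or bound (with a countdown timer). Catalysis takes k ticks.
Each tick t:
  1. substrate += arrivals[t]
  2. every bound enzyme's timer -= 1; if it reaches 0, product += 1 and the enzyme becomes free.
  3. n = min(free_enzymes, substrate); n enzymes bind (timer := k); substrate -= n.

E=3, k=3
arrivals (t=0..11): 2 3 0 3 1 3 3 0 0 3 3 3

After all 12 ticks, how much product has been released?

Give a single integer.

Answer: 9

Derivation:
t=0: arr=2 -> substrate=0 bound=2 product=0
t=1: arr=3 -> substrate=2 bound=3 product=0
t=2: arr=0 -> substrate=2 bound=3 product=0
t=3: arr=3 -> substrate=3 bound=3 product=2
t=4: arr=1 -> substrate=3 bound=3 product=3
t=5: arr=3 -> substrate=6 bound=3 product=3
t=6: arr=3 -> substrate=7 bound=3 product=5
t=7: arr=0 -> substrate=6 bound=3 product=6
t=8: arr=0 -> substrate=6 bound=3 product=6
t=9: arr=3 -> substrate=7 bound=3 product=8
t=10: arr=3 -> substrate=9 bound=3 product=9
t=11: arr=3 -> substrate=12 bound=3 product=9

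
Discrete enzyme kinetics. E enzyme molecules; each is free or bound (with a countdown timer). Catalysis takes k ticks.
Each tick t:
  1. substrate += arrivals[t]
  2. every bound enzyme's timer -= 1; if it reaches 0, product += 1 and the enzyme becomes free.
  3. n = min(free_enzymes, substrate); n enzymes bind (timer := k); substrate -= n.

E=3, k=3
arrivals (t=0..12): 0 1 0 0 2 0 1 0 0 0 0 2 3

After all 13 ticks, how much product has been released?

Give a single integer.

t=0: arr=0 -> substrate=0 bound=0 product=0
t=1: arr=1 -> substrate=0 bound=1 product=0
t=2: arr=0 -> substrate=0 bound=1 product=0
t=3: arr=0 -> substrate=0 bound=1 product=0
t=4: arr=2 -> substrate=0 bound=2 product=1
t=5: arr=0 -> substrate=0 bound=2 product=1
t=6: arr=1 -> substrate=0 bound=3 product=1
t=7: arr=0 -> substrate=0 bound=1 product=3
t=8: arr=0 -> substrate=0 bound=1 product=3
t=9: arr=0 -> substrate=0 bound=0 product=4
t=10: arr=0 -> substrate=0 bound=0 product=4
t=11: arr=2 -> substrate=0 bound=2 product=4
t=12: arr=3 -> substrate=2 bound=3 product=4

Answer: 4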